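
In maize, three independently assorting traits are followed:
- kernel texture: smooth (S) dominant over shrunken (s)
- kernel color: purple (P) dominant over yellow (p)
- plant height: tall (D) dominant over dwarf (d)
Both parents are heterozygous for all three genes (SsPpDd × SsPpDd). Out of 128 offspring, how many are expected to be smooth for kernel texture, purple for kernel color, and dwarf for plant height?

Trihybrid cross: SsPpDd × SsPpDd
Each trait segregates independently with a 3:1 phenotypic ratio, so each gene contributes 3/4 (dominant) or 1/4 (recessive).
Target: smooth (kernel texture), purple (kernel color), dwarf (plant height)
Probability = product of independent per-trait probabilities
= 3/4 × 3/4 × 1/4 = 9/64
Expected count = 9/64 × 128 = 18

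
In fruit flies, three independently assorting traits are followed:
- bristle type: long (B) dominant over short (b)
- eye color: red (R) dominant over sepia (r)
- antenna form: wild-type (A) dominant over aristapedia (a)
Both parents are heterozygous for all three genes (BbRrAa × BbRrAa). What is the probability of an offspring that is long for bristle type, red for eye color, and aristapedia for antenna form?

Trihybrid cross: BbRrAa × BbRrAa
Each trait segregates independently with a 3:1 phenotypic ratio, so each gene contributes 3/4 (dominant) or 1/4 (recessive).
Target: long (bristle type), red (eye color), aristapedia (antenna form)
Probability = product of independent per-trait probabilities
= 3/4 × 3/4 × 1/4 = 9/64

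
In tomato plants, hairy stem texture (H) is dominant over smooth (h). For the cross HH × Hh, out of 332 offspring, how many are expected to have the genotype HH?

Punnett square for HH × Hh:
Offspring genotypes: 2 HH, 2 Hh
Total offspring: 4
Count with target: 2
Probability: 2/4 = 1/2
Expected count = 1/2 × 332 = 166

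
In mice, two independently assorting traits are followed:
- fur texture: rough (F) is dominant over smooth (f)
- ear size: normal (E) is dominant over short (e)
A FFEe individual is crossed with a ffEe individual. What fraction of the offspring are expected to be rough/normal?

Dihybrid cross FFEe × ffEe — consider each gene separately:
fur texture: FF × ff → 4 Ff → 4 F_ (out of 4)
ear size: Ee × Ee → 1 EE, 2 Ee, 1 ee → 3 E_ : 1 ee (out of 4)
Combine (counts out of 4 × 4 = 16): rough/normal (F_E_) = 4×3 = 12; rough/short (F_ee) = 4×1 = 4
Phenotype counts (out of 16): 12 rough/normal, 4 rough/short
rough/normal: 12 out of 16
Probability: 12/16 = 3/4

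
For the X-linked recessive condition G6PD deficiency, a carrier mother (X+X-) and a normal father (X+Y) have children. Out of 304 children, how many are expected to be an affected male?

Cross: X+X- × X+Y
Offspring: 1 X+X+, 1 X+Y, 1 X+X-, 1 X-Y
Probability of an affected male: 1/4
Expected count = 1/4 × 304 = 76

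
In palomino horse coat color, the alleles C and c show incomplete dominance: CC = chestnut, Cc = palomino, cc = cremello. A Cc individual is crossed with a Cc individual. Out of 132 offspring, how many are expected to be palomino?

Punnett square for Cc × Cc:
Offspring genotypes: 1 CC, 2 Cc, 1 cc
Phenotype counts: 1 chestnut, 2 palomino, 1 cremello
palomino: 2 out of 4 → fraction 1/2
Expected count = 1/2 × 132 = 66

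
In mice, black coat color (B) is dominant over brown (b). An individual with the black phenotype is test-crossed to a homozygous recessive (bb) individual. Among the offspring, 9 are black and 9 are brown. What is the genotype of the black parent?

Test cross: ? × bb
Offspring: 9 black, 9 brown — approximately 1:1.
A 1:1 ratio in a test cross indicates the unknown parent is heterozygous (Bb).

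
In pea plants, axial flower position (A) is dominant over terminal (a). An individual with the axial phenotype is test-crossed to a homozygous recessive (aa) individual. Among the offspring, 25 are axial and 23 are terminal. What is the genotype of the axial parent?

Test cross: ? × aa
Offspring: 25 axial, 23 terminal — approximately 1:1.
A 1:1 ratio in a test cross indicates the unknown parent is heterozygous (Aa).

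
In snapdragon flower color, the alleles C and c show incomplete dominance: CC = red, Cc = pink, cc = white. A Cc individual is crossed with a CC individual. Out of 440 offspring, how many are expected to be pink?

Punnett square for Cc × CC:
Offspring genotypes: 2 CC, 2 Cc
Phenotype counts: 2 red, 2 pink
pink: 2 out of 4 → fraction 1/2
Expected count = 1/2 × 440 = 220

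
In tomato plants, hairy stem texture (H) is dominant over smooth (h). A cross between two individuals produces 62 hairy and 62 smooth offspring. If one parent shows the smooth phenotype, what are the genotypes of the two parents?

Observed offspring: 62 hairy, 62 smooth
The observed ratio simplifies to 1:1. One parent shows smooth, so its genotype must be hh. A 1:1 offspring split requires the other parent to be heterozygous (Hh).
Parent genotypes: hh × Hh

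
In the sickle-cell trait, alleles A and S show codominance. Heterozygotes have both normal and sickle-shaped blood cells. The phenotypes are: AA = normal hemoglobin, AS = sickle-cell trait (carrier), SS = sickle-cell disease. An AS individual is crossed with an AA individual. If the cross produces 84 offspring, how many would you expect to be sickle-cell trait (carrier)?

Punnett square for AS × AA:
Offspring genotypes: 2 AA, 2 AS
Phenotype counts: 2 normal hemoglobin, 2 sickle-cell trait (carrier)
sickle-cell trait (carrier): 2 out of 4 → fraction 1/2
Expected count = 1/2 × 84 = 42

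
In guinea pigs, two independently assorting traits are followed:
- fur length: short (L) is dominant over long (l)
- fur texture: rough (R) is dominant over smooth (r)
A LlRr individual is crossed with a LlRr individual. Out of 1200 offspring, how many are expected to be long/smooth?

Dihybrid cross LlRr × LlRr — consider each gene separately:
fur length: Ll × Ll → 1 LL, 2 Ll, 1 ll → 3 L_ : 1 ll (out of 4)
fur texture: Rr × Rr → 1 RR, 2 Rr, 1 rr → 3 R_ : 1 rr (out of 4)
Combine (counts out of 4 × 4 = 16): short/rough (L_R_) = 3×3 = 9; short/smooth (L_rr) = 3×1 = 3; long/rough (llR_) = 1×3 = 3; long/smooth (llrr) = 1×1 = 1
Phenotype counts (out of 16): 9 short/rough, 3 short/smooth, 3 long/rough, 1 long/smooth
long/smooth: 1 out of 16 → fraction 1/16
Expected count = 1/16 × 1200 = 75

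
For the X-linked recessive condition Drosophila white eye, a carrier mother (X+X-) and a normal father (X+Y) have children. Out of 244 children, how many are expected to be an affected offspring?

Cross: X+X- × X+Y
Offspring: 1 X+X+, 1 X+Y, 1 X+X-, 1 X-Y
Probability of an affected offspring: 1/4
Expected count = 1/4 × 244 = 61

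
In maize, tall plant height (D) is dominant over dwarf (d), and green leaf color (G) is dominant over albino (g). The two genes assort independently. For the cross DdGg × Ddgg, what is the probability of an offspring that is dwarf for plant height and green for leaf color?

Dihybrid cross DdGg × Ddgg — consider each gene separately:
plant height: Dd × Dd → 1 DD, 2 Dd, 1 dd → 3 D_ : 1 dd (out of 4)
leaf color: Gg × gg → 2 Gg, 2 gg → 2 G_ : 2 gg (out of 4)
Looking for: dwarf (dd) and green (G_)
P(dwarf) = 1/4, P(green) = 2/4
P(both) = 1/4 × 2/4 = 2/16 = 1/8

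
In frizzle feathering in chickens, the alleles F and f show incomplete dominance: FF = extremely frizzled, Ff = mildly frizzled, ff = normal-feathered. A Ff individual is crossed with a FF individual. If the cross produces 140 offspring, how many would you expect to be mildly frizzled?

Punnett square for Ff × FF:
Offspring genotypes: 2 FF, 2 Ff
Phenotype counts: 2 extremely frizzled, 2 mildly frizzled
mildly frizzled: 2 out of 4 → fraction 1/2
Expected count = 1/2 × 140 = 70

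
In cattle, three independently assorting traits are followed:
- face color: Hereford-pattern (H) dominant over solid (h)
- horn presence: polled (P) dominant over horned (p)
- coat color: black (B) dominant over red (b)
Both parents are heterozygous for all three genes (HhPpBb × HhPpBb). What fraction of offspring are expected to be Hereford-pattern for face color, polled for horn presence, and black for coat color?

Trihybrid cross: HhPpBb × HhPpBb
Each trait segregates independently with a 3:1 phenotypic ratio, so each gene contributes 3/4 (dominant) or 1/4 (recessive).
Target: Hereford-pattern (face color), polled (horn presence), black (coat color)
Probability = product of independent per-trait probabilities
= 3/4 × 3/4 × 3/4 = 27/64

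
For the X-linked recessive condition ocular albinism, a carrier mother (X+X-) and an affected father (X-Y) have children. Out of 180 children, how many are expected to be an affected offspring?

Cross: X+X- × X-Y
Offspring: 1 X+X-, 1 X+Y, 1 X-X-, 1 X-Y
Probability of an affected offspring: 2/4 = 1/2
Expected count = 1/2 × 180 = 90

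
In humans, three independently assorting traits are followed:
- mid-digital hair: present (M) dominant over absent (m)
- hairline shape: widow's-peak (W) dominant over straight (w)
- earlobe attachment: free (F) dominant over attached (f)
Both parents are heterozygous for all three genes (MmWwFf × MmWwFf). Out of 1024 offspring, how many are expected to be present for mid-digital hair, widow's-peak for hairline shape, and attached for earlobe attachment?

Trihybrid cross: MmWwFf × MmWwFf
Each trait segregates independently with a 3:1 phenotypic ratio, so each gene contributes 3/4 (dominant) or 1/4 (recessive).
Target: present (mid-digital hair), widow's-peak (hairline shape), attached (earlobe attachment)
Probability = product of independent per-trait probabilities
= 3/4 × 3/4 × 1/4 = 9/64
Expected count = 9/64 × 1024 = 144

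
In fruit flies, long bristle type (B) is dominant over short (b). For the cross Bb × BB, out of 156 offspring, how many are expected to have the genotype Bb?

Punnett square for Bb × BB:
Offspring genotypes: 2 BB, 2 Bb
Total offspring: 4
Count with target: 2
Probability: 2/4 = 1/2
Expected count = 1/2 × 156 = 78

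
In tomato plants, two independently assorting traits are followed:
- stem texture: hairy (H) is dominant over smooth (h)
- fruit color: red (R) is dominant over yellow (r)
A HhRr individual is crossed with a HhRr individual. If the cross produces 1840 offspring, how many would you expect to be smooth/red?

Dihybrid cross HhRr × HhRr — consider each gene separately:
stem texture: Hh × Hh → 1 HH, 2 Hh, 1 hh → 3 H_ : 1 hh (out of 4)
fruit color: Rr × Rr → 1 RR, 2 Rr, 1 rr → 3 R_ : 1 rr (out of 4)
Combine (counts out of 4 × 4 = 16): hairy/red (H_R_) = 3×3 = 9; hairy/yellow (H_rr) = 3×1 = 3; smooth/red (hhR_) = 1×3 = 3; smooth/yellow (hhrr) = 1×1 = 1
Phenotype counts (out of 16): 9 hairy/red, 3 hairy/yellow, 3 smooth/red, 1 smooth/yellow
smooth/red: 3 out of 16 → fraction 3/16
Expected count = 3/16 × 1840 = 345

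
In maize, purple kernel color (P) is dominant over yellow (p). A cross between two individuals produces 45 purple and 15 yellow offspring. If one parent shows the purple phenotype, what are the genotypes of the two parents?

Observed offspring: 45 purple, 15 yellow
The observed ratio simplifies to 3:1. Yellow (pp) offspring appear, so each parent must contribute one p allele. The parent stated to show purple carries P, so it is Pp. The other parent is then either Pp or pp: Pp × pp would give a 1:1 split, whereas Pp × Pp gives 3:1 — matching the data. So both parents are heterozygous (Pp × Pp).
Parent genotypes: Pp × Pp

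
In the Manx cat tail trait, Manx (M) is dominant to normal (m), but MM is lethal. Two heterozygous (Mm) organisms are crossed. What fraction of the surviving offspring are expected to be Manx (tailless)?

Cross: Mm × Mm
Punnett square offspring (before lethality): 1 MM, 2 Mm, 1 mm
The MM genotype is lethal (embryos die); surviving offspring: 2 Mm, 1 mm
Manx (tailless): 2 out of 3
Probability: 2/3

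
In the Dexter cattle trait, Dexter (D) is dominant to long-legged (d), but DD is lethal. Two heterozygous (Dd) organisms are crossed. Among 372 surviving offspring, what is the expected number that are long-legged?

Cross: Dd × Dd
Punnett square offspring (before lethality): 1 DD, 2 Dd, 1 dd
The DD genotype is lethal (embryos die); surviving offspring: 2 Dd, 1 dd
long-legged: 1 out of 3 → fraction 1/3
Expected count = 1/3 × 372 = 124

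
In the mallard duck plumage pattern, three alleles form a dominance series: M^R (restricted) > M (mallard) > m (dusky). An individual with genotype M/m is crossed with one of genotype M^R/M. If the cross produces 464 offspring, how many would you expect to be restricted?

Cross: M/m × M^R/M
Allele dominance: M^R > M > m
Offspring genotypes: 1 M^R/M, 1 M/M, 1 M^R/m, 1 M/m
Phenotype counts: 2 restricted, 2 mallard
restricted: 2 out of 4 → fraction 1/2
Expected count = 1/2 × 464 = 232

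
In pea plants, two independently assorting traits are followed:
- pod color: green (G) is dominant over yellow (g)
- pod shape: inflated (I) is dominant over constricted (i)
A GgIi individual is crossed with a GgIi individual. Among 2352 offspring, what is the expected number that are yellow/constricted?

Dihybrid cross GgIi × GgIi — consider each gene separately:
pod color: Gg × Gg → 1 GG, 2 Gg, 1 gg → 3 G_ : 1 gg (out of 4)
pod shape: Ii × Ii → 1 II, 2 Ii, 1 ii → 3 I_ : 1 ii (out of 4)
Combine (counts out of 4 × 4 = 16): green/inflated (G_I_) = 3×3 = 9; green/constricted (G_ii) = 3×1 = 3; yellow/inflated (ggI_) = 1×3 = 3; yellow/constricted (ggii) = 1×1 = 1
Phenotype counts (out of 16): 9 green/inflated, 3 green/constricted, 3 yellow/inflated, 1 yellow/constricted
yellow/constricted: 1 out of 16 → fraction 1/16
Expected count = 1/16 × 2352 = 147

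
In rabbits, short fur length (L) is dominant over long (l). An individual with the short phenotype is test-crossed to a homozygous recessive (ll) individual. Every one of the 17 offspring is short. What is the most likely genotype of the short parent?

Test cross: ? × ll
All offspring are short.
If the unknown parent were heterozygous (Ll), about half of 17 offspring would be long; none are. The unknown parent is most likely homozygous dominant (LL).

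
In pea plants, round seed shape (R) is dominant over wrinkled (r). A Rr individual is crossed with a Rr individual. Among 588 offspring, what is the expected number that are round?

Punnett square for Rr × Rr:
Offspring genotypes: 1 RR, 2 Rr, 1 rr
round: 3, wrinkled: 1
round: 3 out of 4 → fraction 3/4
Expected count = 3/4 × 588 = 441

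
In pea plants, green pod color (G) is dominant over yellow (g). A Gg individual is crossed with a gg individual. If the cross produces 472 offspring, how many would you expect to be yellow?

Punnett square for Gg × gg:
Offspring genotypes: 2 Gg, 2 gg
green: 2, yellow: 2
yellow: 2 out of 4 → fraction 1/2
Expected count = 1/2 × 472 = 236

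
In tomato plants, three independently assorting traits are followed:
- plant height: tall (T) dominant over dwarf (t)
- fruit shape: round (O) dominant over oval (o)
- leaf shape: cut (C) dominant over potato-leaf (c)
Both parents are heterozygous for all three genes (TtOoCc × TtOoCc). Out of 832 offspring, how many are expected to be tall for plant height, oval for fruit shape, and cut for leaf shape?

Trihybrid cross: TtOoCc × TtOoCc
Each trait segregates independently with a 3:1 phenotypic ratio, so each gene contributes 3/4 (dominant) or 1/4 (recessive).
Target: tall (plant height), oval (fruit shape), cut (leaf shape)
Probability = product of independent per-trait probabilities
= 3/4 × 1/4 × 3/4 = 9/64
Expected count = 9/64 × 832 = 117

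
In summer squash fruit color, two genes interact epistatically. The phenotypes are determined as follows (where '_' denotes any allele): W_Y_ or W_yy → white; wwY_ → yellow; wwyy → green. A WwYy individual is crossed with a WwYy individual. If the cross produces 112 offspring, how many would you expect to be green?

Cross: WwYy × WwYy — consider each gene separately:
W gene: Ww × Ww → 1 WW, 2 Ww, 1 ww → 3 W_ : 1 ww (out of 4)
Y gene: Yy × Yy → 1 YY, 2 Yy, 1 yy → 3 Y_ : 1 yy (out of 4)
Genotype classes (out of 4 × 4 = 16): W_Y_ = 3×3 = 9; W_yy = 3×1 = 3; wwY_ = 1×3 = 3; wwyy = 1×1 = 1
Apply the phenotype rules: W_Y_ (9) + W_yy (3) → white; wwY_ (3) → yellow; wwyy (1) → green
Phenotype counts (out of 16): 12 white, 3 yellow, 1 green
green: 1 out of 16 → fraction 1/16
Expected count = 1/16 × 112 = 7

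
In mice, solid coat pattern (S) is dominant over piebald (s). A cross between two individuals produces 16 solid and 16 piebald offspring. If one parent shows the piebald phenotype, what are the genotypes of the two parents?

Observed offspring: 16 solid, 16 piebald
The observed ratio simplifies to 1:1. One parent shows piebald, so its genotype must be ss. A 1:1 offspring split requires the other parent to be heterozygous (Ss).
Parent genotypes: ss × Ss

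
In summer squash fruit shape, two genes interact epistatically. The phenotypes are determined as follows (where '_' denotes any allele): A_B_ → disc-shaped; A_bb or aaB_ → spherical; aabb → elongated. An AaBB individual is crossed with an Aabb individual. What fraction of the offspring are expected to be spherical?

Cross: AaBB × Aabb — consider each gene separately:
A gene: Aa × Aa → 1 AA, 2 Aa, 1 aa → 3 A_ : 1 aa (out of 4)
B gene: BB × bb → 4 Bb → 4 B_ (out of 4)
Genotype classes (out of 4 × 4 = 16): A_B_ = 3×4 = 12; aaB_ = 1×4 = 4
Apply the phenotype rules: A_B_ (12) → disc-shaped; aaB_ (4) → spherical
Phenotype counts (out of 16): 12 disc-shaped, 4 spherical
spherical: 4 out of 16
Probability: 4/16 = 1/4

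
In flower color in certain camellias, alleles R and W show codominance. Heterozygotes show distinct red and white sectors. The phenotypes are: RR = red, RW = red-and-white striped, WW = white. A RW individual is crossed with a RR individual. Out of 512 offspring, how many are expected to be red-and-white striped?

Punnett square for RW × RR:
Offspring genotypes: 2 RR, 2 RW
Phenotype counts: 2 red, 2 red-and-white striped
red-and-white striped: 2 out of 4 → fraction 1/2
Expected count = 1/2 × 512 = 256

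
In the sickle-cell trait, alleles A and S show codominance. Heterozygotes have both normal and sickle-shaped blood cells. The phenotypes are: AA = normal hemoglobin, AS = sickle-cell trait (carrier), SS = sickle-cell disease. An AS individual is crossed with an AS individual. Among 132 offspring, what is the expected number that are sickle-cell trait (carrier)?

Punnett square for AS × AS:
Offspring genotypes: 1 AA, 2 AS, 1 SS
Phenotype counts: 1 normal hemoglobin, 2 sickle-cell trait (carrier), 1 sickle-cell disease
sickle-cell trait (carrier): 2 out of 4 → fraction 1/2
Expected count = 1/2 × 132 = 66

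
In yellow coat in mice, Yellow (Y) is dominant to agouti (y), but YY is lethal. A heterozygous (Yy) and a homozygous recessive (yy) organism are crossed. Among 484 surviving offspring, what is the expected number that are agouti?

Cross: Yy × yy
Punnett square offspring (before lethality): 2 Yy, 2 yy
No YY offspring are produced in this cross.
agouti: 2 out of 4 → fraction 1/2
Expected count = 1/2 × 484 = 242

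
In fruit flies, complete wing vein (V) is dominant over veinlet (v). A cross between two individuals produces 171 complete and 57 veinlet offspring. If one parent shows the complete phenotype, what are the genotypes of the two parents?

Observed offspring: 171 complete, 57 veinlet
The observed ratio simplifies to 3:1. Veinlet (vv) offspring appear, so each parent must contribute one v allele. The parent stated to show complete carries V, so it is Vv. The other parent is then either Vv or vv: Vv × vv would give a 1:1 split, whereas Vv × Vv gives 3:1 — matching the data. So both parents are heterozygous (Vv × Vv).
Parent genotypes: Vv × Vv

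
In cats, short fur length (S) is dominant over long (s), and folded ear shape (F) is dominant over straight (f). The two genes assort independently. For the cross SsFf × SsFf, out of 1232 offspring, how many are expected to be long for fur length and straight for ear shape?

Dihybrid cross SsFf × SsFf — consider each gene separately:
fur length: Ss × Ss → 1 SS, 2 Ss, 1 ss → 3 S_ : 1 ss (out of 4)
ear shape: Ff × Ff → 1 FF, 2 Ff, 1 ff → 3 F_ : 1 ff (out of 4)
Looking for: long (ss) and straight (ff)
P(long) = 1/4, P(straight) = 1/4
P(both) = 1/4 × 1/4 = 1/16
Expected count = 1/16 × 1232 = 77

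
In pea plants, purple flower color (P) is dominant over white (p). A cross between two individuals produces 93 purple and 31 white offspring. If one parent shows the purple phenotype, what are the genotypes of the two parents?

Observed offspring: 93 purple, 31 white
The observed ratio simplifies to 3:1. White (pp) offspring appear, so each parent must contribute one p allele. The parent stated to show purple carries P, so it is Pp. The other parent is then either Pp or pp: Pp × pp would give a 1:1 split, whereas Pp × Pp gives 3:1 — matching the data. So both parents are heterozygous (Pp × Pp).
Parent genotypes: Pp × Pp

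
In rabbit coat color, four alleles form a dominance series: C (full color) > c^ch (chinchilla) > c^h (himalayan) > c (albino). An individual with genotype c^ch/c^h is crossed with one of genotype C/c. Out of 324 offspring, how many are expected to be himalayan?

Cross: c^ch/c^h × C/c
Allele dominance: C > c^ch > c^h > c
Offspring genotypes: 1 C/c^ch, 1 c^ch/c, 1 C/c^h, 1 c^h/c
Phenotype counts: 2 full color, 1 chinchilla, 1 himalayan
himalayan: 1 out of 4 → fraction 1/4
Expected count = 1/4 × 324 = 81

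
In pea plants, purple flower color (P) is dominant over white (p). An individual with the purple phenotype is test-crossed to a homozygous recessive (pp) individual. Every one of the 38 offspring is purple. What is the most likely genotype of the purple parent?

Test cross: ? × pp
All offspring are purple.
If the unknown parent were heterozygous (Pp), about half of 38 offspring would be white; none are. The unknown parent is most likely homozygous dominant (PP).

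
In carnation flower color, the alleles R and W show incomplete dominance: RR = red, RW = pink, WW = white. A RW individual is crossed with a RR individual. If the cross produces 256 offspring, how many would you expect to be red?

Punnett square for RW × RR:
Offspring genotypes: 2 RR, 2 RW
Phenotype counts: 2 red, 2 pink
red: 2 out of 4 → fraction 1/2
Expected count = 1/2 × 256 = 128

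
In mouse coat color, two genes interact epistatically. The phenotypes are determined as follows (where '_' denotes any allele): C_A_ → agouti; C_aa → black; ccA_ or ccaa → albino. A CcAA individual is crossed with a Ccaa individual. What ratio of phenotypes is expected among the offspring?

Cross: CcAA × Ccaa — consider each gene separately:
C gene: Cc × Cc → 1 CC, 2 Cc, 1 cc → 3 C_ : 1 cc (out of 4)
A gene: AA × aa → 4 Aa → 4 A_ (out of 4)
Genotype classes (out of 4 × 4 = 16): C_A_ = 3×4 = 12; ccA_ = 1×4 = 4
Apply the phenotype rules: C_A_ (12) → agouti; ccA_ (4) → albino
Phenotype counts (out of 16): 12 agouti, 4 albino
Ratio: 3 agouti : 1 albino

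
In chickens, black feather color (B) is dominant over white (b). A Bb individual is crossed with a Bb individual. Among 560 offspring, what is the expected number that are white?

Punnett square for Bb × Bb:
Offspring genotypes: 1 BB, 2 Bb, 1 bb
black: 3, white: 1
white: 1 out of 4 → fraction 1/4
Expected count = 1/4 × 560 = 140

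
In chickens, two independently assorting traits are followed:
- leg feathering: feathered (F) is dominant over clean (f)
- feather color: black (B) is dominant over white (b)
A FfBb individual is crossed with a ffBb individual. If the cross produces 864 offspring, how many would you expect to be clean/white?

Dihybrid cross FfBb × ffBb — consider each gene separately:
leg feathering: Ff × ff → 2 Ff, 2 ff → 2 F_ : 2 ff (out of 4)
feather color: Bb × Bb → 1 BB, 2 Bb, 1 bb → 3 B_ : 1 bb (out of 4)
Combine (counts out of 4 × 4 = 16): feathered/black (F_B_) = 2×3 = 6; feathered/white (F_bb) = 2×1 = 2; clean/black (ffB_) = 2×3 = 6; clean/white (ffbb) = 2×1 = 2
Phenotype counts (out of 16): 6 feathered/black, 2 feathered/white, 6 clean/black, 2 clean/white
clean/white: 2 out of 16 → fraction 1/8
Expected count = 1/8 × 864 = 108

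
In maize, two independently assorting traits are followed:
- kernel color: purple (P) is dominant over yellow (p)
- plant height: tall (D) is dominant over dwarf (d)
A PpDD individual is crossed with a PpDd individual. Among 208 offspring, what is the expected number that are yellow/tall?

Dihybrid cross PpDD × PpDd — consider each gene separately:
kernel color: Pp × Pp → 1 PP, 2 Pp, 1 pp → 3 P_ : 1 pp (out of 4)
plant height: DD × Dd → 2 DD, 2 Dd → 4 D_ (out of 4)
Combine (counts out of 4 × 4 = 16): purple/tall (P_D_) = 3×4 = 12; yellow/tall (ppD_) = 1×4 = 4
Phenotype counts (out of 16): 12 purple/tall, 4 yellow/tall
yellow/tall: 4 out of 16 → fraction 1/4
Expected count = 1/4 × 208 = 52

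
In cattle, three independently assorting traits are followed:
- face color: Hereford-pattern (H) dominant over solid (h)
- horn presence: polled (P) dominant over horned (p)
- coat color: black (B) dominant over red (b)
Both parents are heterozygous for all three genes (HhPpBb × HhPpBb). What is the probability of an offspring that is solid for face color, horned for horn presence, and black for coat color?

Trihybrid cross: HhPpBb × HhPpBb
Each trait segregates independently with a 3:1 phenotypic ratio, so each gene contributes 3/4 (dominant) or 1/4 (recessive).
Target: solid (face color), horned (horn presence), black (coat color)
Probability = product of independent per-trait probabilities
= 1/4 × 1/4 × 3/4 = 3/64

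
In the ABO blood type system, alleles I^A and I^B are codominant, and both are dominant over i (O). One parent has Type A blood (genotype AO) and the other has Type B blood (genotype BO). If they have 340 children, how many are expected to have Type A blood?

Cross: AO × BO
Possible offspring genotypes: 1 AB, 1 AO, 1 BO, 1 OO
Blood type counts: 1 Type AB, 1 Type A, 1 Type B, 1 Type O
Probability of Type A: 1/4
Expected count = 1/4 × 340 = 85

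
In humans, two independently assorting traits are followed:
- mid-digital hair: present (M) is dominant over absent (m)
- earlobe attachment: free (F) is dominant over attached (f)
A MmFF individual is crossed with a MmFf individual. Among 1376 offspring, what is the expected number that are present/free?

Dihybrid cross MmFF × MmFf — consider each gene separately:
mid-digital hair: Mm × Mm → 1 MM, 2 Mm, 1 mm → 3 M_ : 1 mm (out of 4)
earlobe attachment: FF × Ff → 2 FF, 2 Ff → 4 F_ (out of 4)
Combine (counts out of 4 × 4 = 16): present/free (M_F_) = 3×4 = 12; absent/free (mmF_) = 1×4 = 4
Phenotype counts (out of 16): 12 present/free, 4 absent/free
present/free: 12 out of 16 → fraction 3/4
Expected count = 3/4 × 1376 = 1032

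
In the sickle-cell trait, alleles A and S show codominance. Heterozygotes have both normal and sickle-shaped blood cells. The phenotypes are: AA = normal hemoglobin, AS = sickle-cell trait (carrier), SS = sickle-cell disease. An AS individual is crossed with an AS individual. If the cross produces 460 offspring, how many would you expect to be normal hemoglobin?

Punnett square for AS × AS:
Offspring genotypes: 1 AA, 2 AS, 1 SS
Phenotype counts: 1 normal hemoglobin, 2 sickle-cell trait (carrier), 1 sickle-cell disease
normal hemoglobin: 1 out of 4 → fraction 1/4
Expected count = 1/4 × 460 = 115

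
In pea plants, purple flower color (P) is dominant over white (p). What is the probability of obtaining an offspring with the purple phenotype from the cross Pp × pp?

Punnett square for Pp × pp:
Offspring genotypes: 2 Pp, 2 pp
Total offspring: 4
Count with target: 2
Probability: 2/4 = 1/2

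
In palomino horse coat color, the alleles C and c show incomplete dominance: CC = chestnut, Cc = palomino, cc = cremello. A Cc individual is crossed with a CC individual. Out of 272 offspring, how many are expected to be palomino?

Punnett square for Cc × CC:
Offspring genotypes: 2 CC, 2 Cc
Phenotype counts: 2 chestnut, 2 palomino
palomino: 2 out of 4 → fraction 1/2
Expected count = 1/2 × 272 = 136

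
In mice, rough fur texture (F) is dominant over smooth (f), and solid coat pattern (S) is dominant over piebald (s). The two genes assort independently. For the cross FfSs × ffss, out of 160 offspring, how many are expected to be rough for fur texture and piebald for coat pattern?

Dihybrid cross FfSs × ffss — consider each gene separately:
fur texture: Ff × ff → 2 Ff, 2 ff → 2 F_ : 2 ff (out of 4)
coat pattern: Ss × ss → 2 Ss, 2 ss → 2 S_ : 2 ss (out of 4)
Looking for: rough (F_) and piebald (ss)
P(rough) = 2/4, P(piebald) = 2/4
P(both) = 2/4 × 2/4 = 4/16 = 1/4
Expected count = 1/4 × 160 = 40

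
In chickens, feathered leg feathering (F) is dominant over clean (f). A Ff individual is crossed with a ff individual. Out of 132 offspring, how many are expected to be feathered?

Punnett square for Ff × ff:
Offspring genotypes: 2 Ff, 2 ff
feathered: 2, clean: 2
feathered: 2 out of 4 → fraction 1/2
Expected count = 1/2 × 132 = 66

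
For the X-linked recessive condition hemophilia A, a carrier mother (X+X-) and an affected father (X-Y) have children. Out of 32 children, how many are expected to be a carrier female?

Cross: X+X- × X-Y
Offspring: 1 X+X-, 1 X+Y, 1 X-X-, 1 X-Y
Probability of a carrier female: 1/4
Expected count = 1/4 × 32 = 8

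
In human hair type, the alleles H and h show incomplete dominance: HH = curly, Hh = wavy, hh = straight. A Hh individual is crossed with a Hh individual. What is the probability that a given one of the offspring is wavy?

Punnett square for Hh × Hh:
Offspring genotypes: 1 HH, 2 Hh, 1 hh
Phenotype counts: 1 curly, 2 wavy, 1 straight
wavy: 2 out of 4
Probability: 2/4 = 1/2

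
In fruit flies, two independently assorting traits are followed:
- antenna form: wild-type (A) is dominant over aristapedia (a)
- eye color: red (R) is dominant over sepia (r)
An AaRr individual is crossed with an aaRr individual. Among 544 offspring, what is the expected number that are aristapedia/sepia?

Dihybrid cross AaRr × aaRr — consider each gene separately:
antenna form: Aa × aa → 2 Aa, 2 aa → 2 A_ : 2 aa (out of 4)
eye color: Rr × Rr → 1 RR, 2 Rr, 1 rr → 3 R_ : 1 rr (out of 4)
Combine (counts out of 4 × 4 = 16): wild-type/red (A_R_) = 2×3 = 6; wild-type/sepia (A_rr) = 2×1 = 2; aristapedia/red (aaR_) = 2×3 = 6; aristapedia/sepia (aarr) = 2×1 = 2
Phenotype counts (out of 16): 6 wild-type/red, 2 wild-type/sepia, 6 aristapedia/red, 2 aristapedia/sepia
aristapedia/sepia: 2 out of 16 → fraction 1/8
Expected count = 1/8 × 544 = 68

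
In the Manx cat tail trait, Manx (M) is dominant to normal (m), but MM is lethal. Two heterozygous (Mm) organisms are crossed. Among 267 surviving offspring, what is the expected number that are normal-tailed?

Cross: Mm × Mm
Punnett square offspring (before lethality): 1 MM, 2 Mm, 1 mm
The MM genotype is lethal (embryos die); surviving offspring: 2 Mm, 1 mm
normal-tailed: 1 out of 3 → fraction 1/3
Expected count = 1/3 × 267 = 89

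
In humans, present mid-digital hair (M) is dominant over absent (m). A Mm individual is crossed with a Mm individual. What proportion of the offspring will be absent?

Punnett square for Mm × Mm:
Offspring genotypes: 1 MM, 2 Mm, 1 mm
present: 3, absent: 1
absent: 1 out of 4
Probability: 1/4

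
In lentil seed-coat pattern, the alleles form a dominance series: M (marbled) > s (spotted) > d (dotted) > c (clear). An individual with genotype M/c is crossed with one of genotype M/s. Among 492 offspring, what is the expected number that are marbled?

Cross: M/c × M/s
Allele dominance: M > s > d > c
Offspring genotypes: 1 M/M, 1 M/s, 1 M/c, 1 s/c
Phenotype counts: 3 marbled, 1 spotted
marbled: 3 out of 4 → fraction 3/4
Expected count = 3/4 × 492 = 369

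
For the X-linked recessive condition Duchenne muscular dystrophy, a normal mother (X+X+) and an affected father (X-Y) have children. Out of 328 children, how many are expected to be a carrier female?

Cross: X+X+ × X-Y
Offspring: 2 X+X-, 2 X+Y
Probability of a carrier female: 2/4 = 1/2
Expected count = 1/2 × 328 = 164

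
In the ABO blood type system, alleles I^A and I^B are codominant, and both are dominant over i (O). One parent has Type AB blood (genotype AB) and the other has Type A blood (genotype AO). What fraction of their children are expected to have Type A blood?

Cross: AB × AO
Possible offspring genotypes: 1 AA, 1 AO, 1 AB, 1 BO
Blood type counts: 2 Type A, 1 Type AB, 1 Type B
Probability of Type A: 2/4 = 1/2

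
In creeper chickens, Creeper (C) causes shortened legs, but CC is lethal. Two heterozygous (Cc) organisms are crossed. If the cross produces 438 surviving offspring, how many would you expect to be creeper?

Cross: Cc × Cc
Punnett square offspring (before lethality): 1 CC, 2 Cc, 1 cc
The CC genotype is lethal (embryos die); surviving offspring: 2 Cc, 1 cc
creeper: 2 out of 3 → fraction 2/3
Expected count = 2/3 × 438 = 292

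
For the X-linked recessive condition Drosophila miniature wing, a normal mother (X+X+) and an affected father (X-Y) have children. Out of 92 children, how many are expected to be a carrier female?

Cross: X+X+ × X-Y
Offspring: 2 X+X-, 2 X+Y
Probability of a carrier female: 2/4 = 1/2
Expected count = 1/2 × 92 = 46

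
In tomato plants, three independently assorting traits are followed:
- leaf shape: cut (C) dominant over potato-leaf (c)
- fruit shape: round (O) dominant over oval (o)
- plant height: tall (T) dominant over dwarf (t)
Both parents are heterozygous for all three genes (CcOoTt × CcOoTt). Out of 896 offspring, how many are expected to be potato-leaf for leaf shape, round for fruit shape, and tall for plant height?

Trihybrid cross: CcOoTt × CcOoTt
Each trait segregates independently with a 3:1 phenotypic ratio, so each gene contributes 3/4 (dominant) or 1/4 (recessive).
Target: potato-leaf (leaf shape), round (fruit shape), tall (plant height)
Probability = product of independent per-trait probabilities
= 1/4 × 3/4 × 3/4 = 9/64
Expected count = 9/64 × 896 = 126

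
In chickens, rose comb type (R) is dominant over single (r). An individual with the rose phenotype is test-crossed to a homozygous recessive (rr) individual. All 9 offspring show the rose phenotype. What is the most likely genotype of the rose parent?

Test cross: ? × rr
All offspring are rose.
If the unknown parent were heterozygous (Rr), about half of 9 offspring would be single; none are. The unknown parent is most likely homozygous dominant (RR).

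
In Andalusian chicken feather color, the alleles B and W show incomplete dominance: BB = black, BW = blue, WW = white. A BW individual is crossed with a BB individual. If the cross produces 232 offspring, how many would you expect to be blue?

Punnett square for BW × BB:
Offspring genotypes: 2 BB, 2 BW
Phenotype counts: 2 black, 2 blue
blue: 2 out of 4 → fraction 1/2
Expected count = 1/2 × 232 = 116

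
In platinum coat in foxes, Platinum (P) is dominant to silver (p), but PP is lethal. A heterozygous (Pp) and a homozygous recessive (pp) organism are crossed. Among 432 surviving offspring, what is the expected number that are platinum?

Cross: Pp × pp
Punnett square offspring (before lethality): 2 Pp, 2 pp
No PP offspring are produced in this cross.
platinum: 2 out of 4 → fraction 1/2
Expected count = 1/2 × 432 = 216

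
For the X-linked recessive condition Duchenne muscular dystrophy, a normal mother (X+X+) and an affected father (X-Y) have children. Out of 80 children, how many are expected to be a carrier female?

Cross: X+X+ × X-Y
Offspring: 2 X+X-, 2 X+Y
Probability of a carrier female: 2/4 = 1/2
Expected count = 1/2 × 80 = 40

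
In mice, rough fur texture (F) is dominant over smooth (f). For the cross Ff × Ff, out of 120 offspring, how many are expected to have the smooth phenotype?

Punnett square for Ff × Ff:
Offspring genotypes: 1 FF, 2 Ff, 1 ff
Total offspring: 4
Count with target: 1
Probability: 1/4
Expected count = 1/4 × 120 = 30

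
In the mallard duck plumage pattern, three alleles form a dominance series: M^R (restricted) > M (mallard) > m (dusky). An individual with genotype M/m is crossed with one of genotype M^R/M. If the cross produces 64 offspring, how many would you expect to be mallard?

Cross: M/m × M^R/M
Allele dominance: M^R > M > m
Offspring genotypes: 1 M^R/M, 1 M/M, 1 M^R/m, 1 M/m
Phenotype counts: 2 restricted, 2 mallard
mallard: 2 out of 4 → fraction 1/2
Expected count = 1/2 × 64 = 32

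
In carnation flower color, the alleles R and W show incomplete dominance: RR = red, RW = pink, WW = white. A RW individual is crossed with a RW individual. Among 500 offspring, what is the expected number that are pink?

Punnett square for RW × RW:
Offspring genotypes: 1 RR, 2 RW, 1 WW
Phenotype counts: 1 red, 2 pink, 1 white
pink: 2 out of 4 → fraction 1/2
Expected count = 1/2 × 500 = 250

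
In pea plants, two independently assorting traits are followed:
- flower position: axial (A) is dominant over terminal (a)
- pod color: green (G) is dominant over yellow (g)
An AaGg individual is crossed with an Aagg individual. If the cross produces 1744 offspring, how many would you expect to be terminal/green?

Dihybrid cross AaGg × Aagg — consider each gene separately:
flower position: Aa × Aa → 1 AA, 2 Aa, 1 aa → 3 A_ : 1 aa (out of 4)
pod color: Gg × gg → 2 Gg, 2 gg → 2 G_ : 2 gg (out of 4)
Combine (counts out of 4 × 4 = 16): axial/green (A_G_) = 3×2 = 6; axial/yellow (A_gg) = 3×2 = 6; terminal/green (aaG_) = 1×2 = 2; terminal/yellow (aagg) = 1×2 = 2
Phenotype counts (out of 16): 6 axial/green, 6 axial/yellow, 2 terminal/green, 2 terminal/yellow
terminal/green: 2 out of 16 → fraction 1/8
Expected count = 1/8 × 1744 = 218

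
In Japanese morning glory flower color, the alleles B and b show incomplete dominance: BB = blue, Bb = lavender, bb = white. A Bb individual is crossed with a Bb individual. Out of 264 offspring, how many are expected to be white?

Punnett square for Bb × Bb:
Offspring genotypes: 1 BB, 2 Bb, 1 bb
Phenotype counts: 1 blue, 2 lavender, 1 white
white: 1 out of 4 → fraction 1/4
Expected count = 1/4 × 264 = 66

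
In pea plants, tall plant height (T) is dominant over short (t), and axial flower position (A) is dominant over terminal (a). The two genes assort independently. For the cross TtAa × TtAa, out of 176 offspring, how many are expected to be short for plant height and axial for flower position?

Dihybrid cross TtAa × TtAa — consider each gene separately:
plant height: Tt × Tt → 1 TT, 2 Tt, 1 tt → 3 T_ : 1 tt (out of 4)
flower position: Aa × Aa → 1 AA, 2 Aa, 1 aa → 3 A_ : 1 aa (out of 4)
Looking for: short (tt) and axial (A_)
P(short) = 1/4, P(axial) = 3/4
P(both) = 1/4 × 3/4 = 3/16
Expected count = 3/16 × 176 = 33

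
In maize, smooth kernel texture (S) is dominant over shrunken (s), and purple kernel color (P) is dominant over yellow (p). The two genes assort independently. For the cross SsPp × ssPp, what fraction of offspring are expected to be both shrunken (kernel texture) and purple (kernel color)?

Dihybrid cross SsPp × ssPp — consider each gene separately:
kernel texture: Ss × ss → 2 Ss, 2 ss → 2 S_ : 2 ss (out of 4)
kernel color: Pp × Pp → 1 PP, 2 Pp, 1 pp → 3 P_ : 1 pp (out of 4)
Looking for: shrunken (ss) and purple (P_)
P(shrunken) = 2/4, P(purple) = 3/4
P(both) = 2/4 × 3/4 = 6/16 = 3/8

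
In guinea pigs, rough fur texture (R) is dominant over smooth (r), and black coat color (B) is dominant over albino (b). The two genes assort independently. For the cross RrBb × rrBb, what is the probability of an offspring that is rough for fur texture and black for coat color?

Dihybrid cross RrBb × rrBb — consider each gene separately:
fur texture: Rr × rr → 2 Rr, 2 rr → 2 R_ : 2 rr (out of 4)
coat color: Bb × Bb → 1 BB, 2 Bb, 1 bb → 3 B_ : 1 bb (out of 4)
Looking for: rough (R_) and black (B_)
P(rough) = 2/4, P(black) = 3/4
P(both) = 2/4 × 3/4 = 6/16 = 3/8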